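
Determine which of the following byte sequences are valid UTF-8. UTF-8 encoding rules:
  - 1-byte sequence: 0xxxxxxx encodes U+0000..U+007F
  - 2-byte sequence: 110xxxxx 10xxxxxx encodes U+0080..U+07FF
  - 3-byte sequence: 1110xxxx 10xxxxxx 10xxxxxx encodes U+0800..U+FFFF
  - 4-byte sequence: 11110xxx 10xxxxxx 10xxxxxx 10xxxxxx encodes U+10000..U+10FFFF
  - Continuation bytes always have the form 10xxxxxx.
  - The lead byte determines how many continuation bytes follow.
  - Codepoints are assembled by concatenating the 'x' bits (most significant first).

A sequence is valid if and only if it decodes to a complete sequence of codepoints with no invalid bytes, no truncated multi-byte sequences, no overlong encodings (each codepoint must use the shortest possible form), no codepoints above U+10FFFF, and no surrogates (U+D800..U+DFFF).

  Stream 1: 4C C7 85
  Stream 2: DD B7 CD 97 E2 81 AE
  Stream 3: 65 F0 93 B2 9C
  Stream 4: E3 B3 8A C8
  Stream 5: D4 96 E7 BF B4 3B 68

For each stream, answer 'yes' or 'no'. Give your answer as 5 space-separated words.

Answer: yes yes yes no yes

Derivation:
Stream 1: decodes cleanly. VALID
Stream 2: decodes cleanly. VALID
Stream 3: decodes cleanly. VALID
Stream 4: error at byte offset 4. INVALID
Stream 5: decodes cleanly. VALID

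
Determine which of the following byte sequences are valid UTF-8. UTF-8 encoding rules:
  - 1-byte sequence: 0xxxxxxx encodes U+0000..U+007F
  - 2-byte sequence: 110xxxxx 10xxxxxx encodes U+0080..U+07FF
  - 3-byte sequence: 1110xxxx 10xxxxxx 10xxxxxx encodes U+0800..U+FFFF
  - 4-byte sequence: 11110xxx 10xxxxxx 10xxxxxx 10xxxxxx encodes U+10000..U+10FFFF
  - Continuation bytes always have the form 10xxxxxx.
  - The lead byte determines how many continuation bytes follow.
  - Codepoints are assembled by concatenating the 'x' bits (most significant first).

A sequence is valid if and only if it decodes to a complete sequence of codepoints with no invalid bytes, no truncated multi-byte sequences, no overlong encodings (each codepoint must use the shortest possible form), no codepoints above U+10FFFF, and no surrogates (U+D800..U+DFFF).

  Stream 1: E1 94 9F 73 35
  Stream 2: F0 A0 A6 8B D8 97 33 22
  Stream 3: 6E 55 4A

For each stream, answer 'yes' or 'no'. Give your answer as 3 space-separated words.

Answer: yes yes yes

Derivation:
Stream 1: decodes cleanly. VALID
Stream 2: decodes cleanly. VALID
Stream 3: decodes cleanly. VALID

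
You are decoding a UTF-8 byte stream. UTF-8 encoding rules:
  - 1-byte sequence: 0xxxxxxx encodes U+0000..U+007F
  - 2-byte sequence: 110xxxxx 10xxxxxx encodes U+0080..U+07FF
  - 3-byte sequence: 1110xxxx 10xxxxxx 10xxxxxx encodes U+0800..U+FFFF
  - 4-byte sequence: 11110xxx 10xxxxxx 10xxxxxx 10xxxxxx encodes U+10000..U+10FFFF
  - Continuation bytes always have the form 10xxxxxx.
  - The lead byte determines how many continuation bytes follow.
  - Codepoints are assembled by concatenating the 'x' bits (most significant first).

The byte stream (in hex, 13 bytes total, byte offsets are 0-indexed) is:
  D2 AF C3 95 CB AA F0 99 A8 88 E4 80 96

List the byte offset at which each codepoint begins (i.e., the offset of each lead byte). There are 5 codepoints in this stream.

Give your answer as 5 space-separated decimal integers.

Byte[0]=D2: 2-byte lead, need 1 cont bytes. acc=0x12
Byte[1]=AF: continuation. acc=(acc<<6)|0x2F=0x4AF
Completed: cp=U+04AF (starts at byte 0)
Byte[2]=C3: 2-byte lead, need 1 cont bytes. acc=0x3
Byte[3]=95: continuation. acc=(acc<<6)|0x15=0xD5
Completed: cp=U+00D5 (starts at byte 2)
Byte[4]=CB: 2-byte lead, need 1 cont bytes. acc=0xB
Byte[5]=AA: continuation. acc=(acc<<6)|0x2A=0x2EA
Completed: cp=U+02EA (starts at byte 4)
Byte[6]=F0: 4-byte lead, need 3 cont bytes. acc=0x0
Byte[7]=99: continuation. acc=(acc<<6)|0x19=0x19
Byte[8]=A8: continuation. acc=(acc<<6)|0x28=0x668
Byte[9]=88: continuation. acc=(acc<<6)|0x08=0x19A08
Completed: cp=U+19A08 (starts at byte 6)
Byte[10]=E4: 3-byte lead, need 2 cont bytes. acc=0x4
Byte[11]=80: continuation. acc=(acc<<6)|0x00=0x100
Byte[12]=96: continuation. acc=(acc<<6)|0x16=0x4016
Completed: cp=U+4016 (starts at byte 10)

Answer: 0 2 4 6 10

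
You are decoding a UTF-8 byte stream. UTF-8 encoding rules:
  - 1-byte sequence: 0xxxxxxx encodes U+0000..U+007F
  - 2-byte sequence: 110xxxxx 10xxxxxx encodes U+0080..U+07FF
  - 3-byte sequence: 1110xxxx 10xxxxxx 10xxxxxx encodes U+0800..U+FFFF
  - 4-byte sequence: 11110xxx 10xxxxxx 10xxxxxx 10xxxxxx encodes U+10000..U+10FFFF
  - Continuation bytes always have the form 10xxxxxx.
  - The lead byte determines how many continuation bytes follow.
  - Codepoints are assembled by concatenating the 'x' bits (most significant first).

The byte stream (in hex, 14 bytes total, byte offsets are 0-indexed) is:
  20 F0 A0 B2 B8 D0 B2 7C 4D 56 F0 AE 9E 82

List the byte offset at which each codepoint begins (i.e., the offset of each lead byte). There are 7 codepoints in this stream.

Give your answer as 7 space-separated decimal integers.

Answer: 0 1 5 7 8 9 10

Derivation:
Byte[0]=20: 1-byte ASCII. cp=U+0020
Byte[1]=F0: 4-byte lead, need 3 cont bytes. acc=0x0
Byte[2]=A0: continuation. acc=(acc<<6)|0x20=0x20
Byte[3]=B2: continuation. acc=(acc<<6)|0x32=0x832
Byte[4]=B8: continuation. acc=(acc<<6)|0x38=0x20CB8
Completed: cp=U+20CB8 (starts at byte 1)
Byte[5]=D0: 2-byte lead, need 1 cont bytes. acc=0x10
Byte[6]=B2: continuation. acc=(acc<<6)|0x32=0x432
Completed: cp=U+0432 (starts at byte 5)
Byte[7]=7C: 1-byte ASCII. cp=U+007C
Byte[8]=4D: 1-byte ASCII. cp=U+004D
Byte[9]=56: 1-byte ASCII. cp=U+0056
Byte[10]=F0: 4-byte lead, need 3 cont bytes. acc=0x0
Byte[11]=AE: continuation. acc=(acc<<6)|0x2E=0x2E
Byte[12]=9E: continuation. acc=(acc<<6)|0x1E=0xB9E
Byte[13]=82: continuation. acc=(acc<<6)|0x02=0x2E782
Completed: cp=U+2E782 (starts at byte 10)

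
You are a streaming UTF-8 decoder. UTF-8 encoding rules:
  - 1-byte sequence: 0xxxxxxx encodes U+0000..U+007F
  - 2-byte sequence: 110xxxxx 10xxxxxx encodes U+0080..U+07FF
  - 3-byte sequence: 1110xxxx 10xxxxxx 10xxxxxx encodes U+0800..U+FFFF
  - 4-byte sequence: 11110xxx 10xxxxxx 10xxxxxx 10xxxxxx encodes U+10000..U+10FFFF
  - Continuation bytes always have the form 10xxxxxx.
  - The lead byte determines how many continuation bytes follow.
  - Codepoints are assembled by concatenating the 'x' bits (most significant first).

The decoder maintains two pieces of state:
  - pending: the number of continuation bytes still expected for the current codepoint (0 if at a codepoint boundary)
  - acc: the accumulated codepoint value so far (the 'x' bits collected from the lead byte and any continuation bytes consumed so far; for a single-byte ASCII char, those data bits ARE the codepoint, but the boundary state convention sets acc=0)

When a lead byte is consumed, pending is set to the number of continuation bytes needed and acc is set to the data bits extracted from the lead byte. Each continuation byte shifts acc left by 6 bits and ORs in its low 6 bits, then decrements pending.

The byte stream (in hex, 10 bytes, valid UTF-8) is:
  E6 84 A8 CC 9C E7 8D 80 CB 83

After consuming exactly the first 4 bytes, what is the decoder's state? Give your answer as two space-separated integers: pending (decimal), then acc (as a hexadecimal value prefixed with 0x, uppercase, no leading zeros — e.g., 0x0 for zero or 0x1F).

Byte[0]=E6: 3-byte lead. pending=2, acc=0x6
Byte[1]=84: continuation. acc=(acc<<6)|0x04=0x184, pending=1
Byte[2]=A8: continuation. acc=(acc<<6)|0x28=0x6128, pending=0
Byte[3]=CC: 2-byte lead. pending=1, acc=0xC

Answer: 1 0xC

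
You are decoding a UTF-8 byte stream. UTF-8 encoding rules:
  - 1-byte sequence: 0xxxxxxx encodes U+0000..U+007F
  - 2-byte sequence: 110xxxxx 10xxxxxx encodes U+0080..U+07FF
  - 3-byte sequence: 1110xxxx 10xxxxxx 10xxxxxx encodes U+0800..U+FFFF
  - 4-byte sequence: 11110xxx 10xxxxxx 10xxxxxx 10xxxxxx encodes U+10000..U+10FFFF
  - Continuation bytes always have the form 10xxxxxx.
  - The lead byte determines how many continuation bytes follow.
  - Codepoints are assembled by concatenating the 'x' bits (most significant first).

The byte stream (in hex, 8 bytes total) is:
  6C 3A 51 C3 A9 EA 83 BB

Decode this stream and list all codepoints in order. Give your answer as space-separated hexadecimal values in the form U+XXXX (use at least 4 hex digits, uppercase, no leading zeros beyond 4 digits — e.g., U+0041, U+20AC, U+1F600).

Byte[0]=6C: 1-byte ASCII. cp=U+006C
Byte[1]=3A: 1-byte ASCII. cp=U+003A
Byte[2]=51: 1-byte ASCII. cp=U+0051
Byte[3]=C3: 2-byte lead, need 1 cont bytes. acc=0x3
Byte[4]=A9: continuation. acc=(acc<<6)|0x29=0xE9
Completed: cp=U+00E9 (starts at byte 3)
Byte[5]=EA: 3-byte lead, need 2 cont bytes. acc=0xA
Byte[6]=83: continuation. acc=(acc<<6)|0x03=0x283
Byte[7]=BB: continuation. acc=(acc<<6)|0x3B=0xA0FB
Completed: cp=U+A0FB (starts at byte 5)

Answer: U+006C U+003A U+0051 U+00E9 U+A0FB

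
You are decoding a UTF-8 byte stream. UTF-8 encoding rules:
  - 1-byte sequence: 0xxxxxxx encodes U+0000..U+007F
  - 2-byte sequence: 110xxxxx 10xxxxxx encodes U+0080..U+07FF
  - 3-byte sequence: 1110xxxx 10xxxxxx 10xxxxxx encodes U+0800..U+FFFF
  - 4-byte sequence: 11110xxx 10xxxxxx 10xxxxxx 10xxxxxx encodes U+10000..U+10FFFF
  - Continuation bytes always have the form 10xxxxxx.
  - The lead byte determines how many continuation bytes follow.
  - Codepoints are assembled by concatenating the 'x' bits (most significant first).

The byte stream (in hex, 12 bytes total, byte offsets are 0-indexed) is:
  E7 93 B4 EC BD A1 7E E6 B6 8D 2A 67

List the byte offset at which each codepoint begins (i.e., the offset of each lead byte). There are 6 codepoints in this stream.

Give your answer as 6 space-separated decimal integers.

Byte[0]=E7: 3-byte lead, need 2 cont bytes. acc=0x7
Byte[1]=93: continuation. acc=(acc<<6)|0x13=0x1D3
Byte[2]=B4: continuation. acc=(acc<<6)|0x34=0x74F4
Completed: cp=U+74F4 (starts at byte 0)
Byte[3]=EC: 3-byte lead, need 2 cont bytes. acc=0xC
Byte[4]=BD: continuation. acc=(acc<<6)|0x3D=0x33D
Byte[5]=A1: continuation. acc=(acc<<6)|0x21=0xCF61
Completed: cp=U+CF61 (starts at byte 3)
Byte[6]=7E: 1-byte ASCII. cp=U+007E
Byte[7]=E6: 3-byte lead, need 2 cont bytes. acc=0x6
Byte[8]=B6: continuation. acc=(acc<<6)|0x36=0x1B6
Byte[9]=8D: continuation. acc=(acc<<6)|0x0D=0x6D8D
Completed: cp=U+6D8D (starts at byte 7)
Byte[10]=2A: 1-byte ASCII. cp=U+002A
Byte[11]=67: 1-byte ASCII. cp=U+0067

Answer: 0 3 6 7 10 11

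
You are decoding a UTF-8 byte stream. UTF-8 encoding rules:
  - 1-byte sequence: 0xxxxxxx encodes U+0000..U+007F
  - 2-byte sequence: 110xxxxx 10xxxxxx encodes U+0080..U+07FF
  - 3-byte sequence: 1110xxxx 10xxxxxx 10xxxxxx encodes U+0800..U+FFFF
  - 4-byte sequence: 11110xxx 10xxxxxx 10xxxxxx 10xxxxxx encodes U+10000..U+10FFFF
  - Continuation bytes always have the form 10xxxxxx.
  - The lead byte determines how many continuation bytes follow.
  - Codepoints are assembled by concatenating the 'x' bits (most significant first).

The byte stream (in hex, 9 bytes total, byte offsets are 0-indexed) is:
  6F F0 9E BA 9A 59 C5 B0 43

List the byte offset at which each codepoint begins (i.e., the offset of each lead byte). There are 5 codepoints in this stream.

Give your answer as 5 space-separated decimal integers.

Answer: 0 1 5 6 8

Derivation:
Byte[0]=6F: 1-byte ASCII. cp=U+006F
Byte[1]=F0: 4-byte lead, need 3 cont bytes. acc=0x0
Byte[2]=9E: continuation. acc=(acc<<6)|0x1E=0x1E
Byte[3]=BA: continuation. acc=(acc<<6)|0x3A=0x7BA
Byte[4]=9A: continuation. acc=(acc<<6)|0x1A=0x1EE9A
Completed: cp=U+1EE9A (starts at byte 1)
Byte[5]=59: 1-byte ASCII. cp=U+0059
Byte[6]=C5: 2-byte lead, need 1 cont bytes. acc=0x5
Byte[7]=B0: continuation. acc=(acc<<6)|0x30=0x170
Completed: cp=U+0170 (starts at byte 6)
Byte[8]=43: 1-byte ASCII. cp=U+0043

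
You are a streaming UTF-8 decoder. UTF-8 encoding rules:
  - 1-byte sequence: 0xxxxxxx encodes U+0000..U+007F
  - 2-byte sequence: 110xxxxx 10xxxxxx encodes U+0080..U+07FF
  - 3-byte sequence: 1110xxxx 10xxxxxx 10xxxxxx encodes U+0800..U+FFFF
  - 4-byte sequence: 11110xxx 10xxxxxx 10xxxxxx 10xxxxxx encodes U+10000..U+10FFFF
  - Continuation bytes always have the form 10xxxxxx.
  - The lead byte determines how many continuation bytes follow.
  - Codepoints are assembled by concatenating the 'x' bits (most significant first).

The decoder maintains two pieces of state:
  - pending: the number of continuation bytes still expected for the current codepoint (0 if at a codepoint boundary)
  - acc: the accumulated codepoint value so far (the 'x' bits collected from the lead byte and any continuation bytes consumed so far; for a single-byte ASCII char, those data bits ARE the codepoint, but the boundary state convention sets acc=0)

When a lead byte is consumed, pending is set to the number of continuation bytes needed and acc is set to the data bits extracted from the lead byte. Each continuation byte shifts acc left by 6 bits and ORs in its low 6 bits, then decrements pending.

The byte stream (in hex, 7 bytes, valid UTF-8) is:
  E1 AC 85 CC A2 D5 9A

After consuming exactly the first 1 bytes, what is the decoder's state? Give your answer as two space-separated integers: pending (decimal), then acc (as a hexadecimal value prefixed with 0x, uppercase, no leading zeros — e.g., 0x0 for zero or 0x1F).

Byte[0]=E1: 3-byte lead. pending=2, acc=0x1

Answer: 2 0x1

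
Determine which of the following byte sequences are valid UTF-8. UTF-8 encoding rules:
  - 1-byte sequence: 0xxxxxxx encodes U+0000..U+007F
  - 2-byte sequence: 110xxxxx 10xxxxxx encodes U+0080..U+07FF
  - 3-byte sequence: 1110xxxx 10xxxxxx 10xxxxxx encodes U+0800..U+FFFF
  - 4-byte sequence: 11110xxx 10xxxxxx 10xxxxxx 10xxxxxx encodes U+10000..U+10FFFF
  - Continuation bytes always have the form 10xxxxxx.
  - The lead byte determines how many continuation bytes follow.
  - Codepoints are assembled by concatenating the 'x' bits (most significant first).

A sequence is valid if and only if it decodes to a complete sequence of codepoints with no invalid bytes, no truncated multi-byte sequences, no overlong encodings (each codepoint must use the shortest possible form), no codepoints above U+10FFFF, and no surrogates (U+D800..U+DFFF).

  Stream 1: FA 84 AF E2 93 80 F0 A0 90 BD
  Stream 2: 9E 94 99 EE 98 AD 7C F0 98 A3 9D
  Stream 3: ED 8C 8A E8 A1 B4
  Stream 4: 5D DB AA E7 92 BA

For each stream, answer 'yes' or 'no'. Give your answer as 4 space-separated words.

Stream 1: error at byte offset 0. INVALID
Stream 2: error at byte offset 0. INVALID
Stream 3: decodes cleanly. VALID
Stream 4: decodes cleanly. VALID

Answer: no no yes yes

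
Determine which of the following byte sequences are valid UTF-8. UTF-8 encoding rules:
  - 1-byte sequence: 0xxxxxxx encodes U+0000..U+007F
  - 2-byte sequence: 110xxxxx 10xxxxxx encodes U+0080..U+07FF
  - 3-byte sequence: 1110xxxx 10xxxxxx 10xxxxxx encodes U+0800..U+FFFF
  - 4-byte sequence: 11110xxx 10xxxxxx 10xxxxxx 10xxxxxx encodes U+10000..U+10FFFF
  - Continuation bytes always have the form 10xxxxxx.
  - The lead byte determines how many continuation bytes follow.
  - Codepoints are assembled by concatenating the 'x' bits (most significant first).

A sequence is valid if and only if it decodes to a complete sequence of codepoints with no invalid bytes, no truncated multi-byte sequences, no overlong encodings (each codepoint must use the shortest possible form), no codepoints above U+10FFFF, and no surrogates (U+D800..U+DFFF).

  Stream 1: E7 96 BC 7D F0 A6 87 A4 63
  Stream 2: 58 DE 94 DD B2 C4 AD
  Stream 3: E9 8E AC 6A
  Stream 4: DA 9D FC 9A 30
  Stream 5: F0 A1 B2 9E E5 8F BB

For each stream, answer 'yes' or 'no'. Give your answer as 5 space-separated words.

Stream 1: decodes cleanly. VALID
Stream 2: decodes cleanly. VALID
Stream 3: decodes cleanly. VALID
Stream 4: error at byte offset 2. INVALID
Stream 5: decodes cleanly. VALID

Answer: yes yes yes no yes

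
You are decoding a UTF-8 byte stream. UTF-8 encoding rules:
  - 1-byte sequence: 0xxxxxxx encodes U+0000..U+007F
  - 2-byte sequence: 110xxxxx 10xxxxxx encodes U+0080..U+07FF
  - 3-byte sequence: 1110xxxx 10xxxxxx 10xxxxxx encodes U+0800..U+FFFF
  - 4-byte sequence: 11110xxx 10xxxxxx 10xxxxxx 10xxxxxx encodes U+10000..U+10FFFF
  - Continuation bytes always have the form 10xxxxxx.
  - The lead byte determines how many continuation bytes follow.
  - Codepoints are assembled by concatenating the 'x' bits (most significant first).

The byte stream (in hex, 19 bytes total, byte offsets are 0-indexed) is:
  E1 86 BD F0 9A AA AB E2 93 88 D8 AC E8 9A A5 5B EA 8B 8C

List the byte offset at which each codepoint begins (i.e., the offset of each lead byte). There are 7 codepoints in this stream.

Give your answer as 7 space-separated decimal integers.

Byte[0]=E1: 3-byte lead, need 2 cont bytes. acc=0x1
Byte[1]=86: continuation. acc=(acc<<6)|0x06=0x46
Byte[2]=BD: continuation. acc=(acc<<6)|0x3D=0x11BD
Completed: cp=U+11BD (starts at byte 0)
Byte[3]=F0: 4-byte lead, need 3 cont bytes. acc=0x0
Byte[4]=9A: continuation. acc=(acc<<6)|0x1A=0x1A
Byte[5]=AA: continuation. acc=(acc<<6)|0x2A=0x6AA
Byte[6]=AB: continuation. acc=(acc<<6)|0x2B=0x1AAAB
Completed: cp=U+1AAAB (starts at byte 3)
Byte[7]=E2: 3-byte lead, need 2 cont bytes. acc=0x2
Byte[8]=93: continuation. acc=(acc<<6)|0x13=0x93
Byte[9]=88: continuation. acc=(acc<<6)|0x08=0x24C8
Completed: cp=U+24C8 (starts at byte 7)
Byte[10]=D8: 2-byte lead, need 1 cont bytes. acc=0x18
Byte[11]=AC: continuation. acc=(acc<<6)|0x2C=0x62C
Completed: cp=U+062C (starts at byte 10)
Byte[12]=E8: 3-byte lead, need 2 cont bytes. acc=0x8
Byte[13]=9A: continuation. acc=(acc<<6)|0x1A=0x21A
Byte[14]=A5: continuation. acc=(acc<<6)|0x25=0x86A5
Completed: cp=U+86A5 (starts at byte 12)
Byte[15]=5B: 1-byte ASCII. cp=U+005B
Byte[16]=EA: 3-byte lead, need 2 cont bytes. acc=0xA
Byte[17]=8B: continuation. acc=(acc<<6)|0x0B=0x28B
Byte[18]=8C: continuation. acc=(acc<<6)|0x0C=0xA2CC
Completed: cp=U+A2CC (starts at byte 16)

Answer: 0 3 7 10 12 15 16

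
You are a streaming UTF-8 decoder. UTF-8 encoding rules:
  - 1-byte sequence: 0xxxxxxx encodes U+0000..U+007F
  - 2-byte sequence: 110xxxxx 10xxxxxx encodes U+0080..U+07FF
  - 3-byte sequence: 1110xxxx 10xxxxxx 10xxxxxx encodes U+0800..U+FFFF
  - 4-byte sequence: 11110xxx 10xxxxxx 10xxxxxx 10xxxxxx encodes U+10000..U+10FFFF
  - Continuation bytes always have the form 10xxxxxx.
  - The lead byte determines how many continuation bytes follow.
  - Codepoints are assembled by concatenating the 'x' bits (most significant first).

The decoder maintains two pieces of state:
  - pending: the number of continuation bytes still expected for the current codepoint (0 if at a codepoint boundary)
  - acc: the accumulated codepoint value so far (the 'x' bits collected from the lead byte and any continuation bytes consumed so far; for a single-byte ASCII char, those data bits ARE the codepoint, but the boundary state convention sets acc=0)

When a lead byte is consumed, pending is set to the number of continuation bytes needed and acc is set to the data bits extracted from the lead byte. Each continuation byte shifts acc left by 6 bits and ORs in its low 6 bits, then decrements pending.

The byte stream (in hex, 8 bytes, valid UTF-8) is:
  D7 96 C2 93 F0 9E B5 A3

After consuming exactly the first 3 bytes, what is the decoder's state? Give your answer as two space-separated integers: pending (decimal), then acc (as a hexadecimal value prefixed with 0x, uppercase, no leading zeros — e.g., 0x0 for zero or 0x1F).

Answer: 1 0x2

Derivation:
Byte[0]=D7: 2-byte lead. pending=1, acc=0x17
Byte[1]=96: continuation. acc=(acc<<6)|0x16=0x5D6, pending=0
Byte[2]=C2: 2-byte lead. pending=1, acc=0x2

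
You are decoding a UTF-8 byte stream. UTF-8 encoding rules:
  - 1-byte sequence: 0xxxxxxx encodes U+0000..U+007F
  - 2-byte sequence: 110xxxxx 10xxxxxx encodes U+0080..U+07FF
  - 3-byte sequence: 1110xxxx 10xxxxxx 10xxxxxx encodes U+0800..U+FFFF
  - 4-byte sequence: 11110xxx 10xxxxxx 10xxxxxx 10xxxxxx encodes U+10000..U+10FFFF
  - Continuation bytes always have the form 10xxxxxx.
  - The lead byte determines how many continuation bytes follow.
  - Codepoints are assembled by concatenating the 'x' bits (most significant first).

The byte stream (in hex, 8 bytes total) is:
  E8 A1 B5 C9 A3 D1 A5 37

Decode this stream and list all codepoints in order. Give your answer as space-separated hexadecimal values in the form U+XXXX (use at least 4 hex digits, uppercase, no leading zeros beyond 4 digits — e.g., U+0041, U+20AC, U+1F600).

Answer: U+8875 U+0263 U+0465 U+0037

Derivation:
Byte[0]=E8: 3-byte lead, need 2 cont bytes. acc=0x8
Byte[1]=A1: continuation. acc=(acc<<6)|0x21=0x221
Byte[2]=B5: continuation. acc=(acc<<6)|0x35=0x8875
Completed: cp=U+8875 (starts at byte 0)
Byte[3]=C9: 2-byte lead, need 1 cont bytes. acc=0x9
Byte[4]=A3: continuation. acc=(acc<<6)|0x23=0x263
Completed: cp=U+0263 (starts at byte 3)
Byte[5]=D1: 2-byte lead, need 1 cont bytes. acc=0x11
Byte[6]=A5: continuation. acc=(acc<<6)|0x25=0x465
Completed: cp=U+0465 (starts at byte 5)
Byte[7]=37: 1-byte ASCII. cp=U+0037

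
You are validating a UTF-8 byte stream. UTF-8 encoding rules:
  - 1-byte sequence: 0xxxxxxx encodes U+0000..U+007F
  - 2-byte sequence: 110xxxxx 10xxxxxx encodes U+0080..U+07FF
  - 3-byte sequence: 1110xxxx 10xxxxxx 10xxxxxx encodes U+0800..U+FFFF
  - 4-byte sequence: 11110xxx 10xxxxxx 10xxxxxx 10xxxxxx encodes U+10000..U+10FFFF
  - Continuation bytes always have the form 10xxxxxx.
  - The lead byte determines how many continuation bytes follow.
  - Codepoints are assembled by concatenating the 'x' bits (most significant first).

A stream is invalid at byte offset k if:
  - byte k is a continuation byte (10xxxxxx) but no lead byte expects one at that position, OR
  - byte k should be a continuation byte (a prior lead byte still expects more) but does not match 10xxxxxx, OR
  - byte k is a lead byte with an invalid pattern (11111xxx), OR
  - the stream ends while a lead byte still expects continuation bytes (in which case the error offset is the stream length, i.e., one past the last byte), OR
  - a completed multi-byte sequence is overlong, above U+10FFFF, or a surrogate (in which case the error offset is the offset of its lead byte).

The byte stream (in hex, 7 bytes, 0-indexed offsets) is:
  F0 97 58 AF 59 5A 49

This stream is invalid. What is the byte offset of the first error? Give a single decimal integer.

Answer: 2

Derivation:
Byte[0]=F0: 4-byte lead, need 3 cont bytes. acc=0x0
Byte[1]=97: continuation. acc=(acc<<6)|0x17=0x17
Byte[2]=58: expected 10xxxxxx continuation. INVALID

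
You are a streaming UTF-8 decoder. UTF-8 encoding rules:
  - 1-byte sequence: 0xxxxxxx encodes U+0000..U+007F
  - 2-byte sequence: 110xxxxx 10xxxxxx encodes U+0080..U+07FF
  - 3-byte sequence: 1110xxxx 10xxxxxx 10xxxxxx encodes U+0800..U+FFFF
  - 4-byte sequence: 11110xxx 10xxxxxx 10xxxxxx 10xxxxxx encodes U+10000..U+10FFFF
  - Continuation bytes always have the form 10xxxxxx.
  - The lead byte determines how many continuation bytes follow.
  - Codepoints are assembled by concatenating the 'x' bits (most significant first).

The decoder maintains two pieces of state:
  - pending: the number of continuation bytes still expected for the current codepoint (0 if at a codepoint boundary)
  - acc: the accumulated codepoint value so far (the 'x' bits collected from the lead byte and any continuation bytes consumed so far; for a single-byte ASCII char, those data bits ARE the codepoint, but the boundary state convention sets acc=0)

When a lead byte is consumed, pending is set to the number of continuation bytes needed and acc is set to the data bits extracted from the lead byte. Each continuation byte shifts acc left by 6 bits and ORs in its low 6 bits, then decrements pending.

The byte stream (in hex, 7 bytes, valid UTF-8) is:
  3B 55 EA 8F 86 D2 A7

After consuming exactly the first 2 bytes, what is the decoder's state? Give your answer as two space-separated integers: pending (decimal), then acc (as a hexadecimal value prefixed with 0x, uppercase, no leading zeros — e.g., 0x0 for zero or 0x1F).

Byte[0]=3B: 1-byte. pending=0, acc=0x0
Byte[1]=55: 1-byte. pending=0, acc=0x0

Answer: 0 0x0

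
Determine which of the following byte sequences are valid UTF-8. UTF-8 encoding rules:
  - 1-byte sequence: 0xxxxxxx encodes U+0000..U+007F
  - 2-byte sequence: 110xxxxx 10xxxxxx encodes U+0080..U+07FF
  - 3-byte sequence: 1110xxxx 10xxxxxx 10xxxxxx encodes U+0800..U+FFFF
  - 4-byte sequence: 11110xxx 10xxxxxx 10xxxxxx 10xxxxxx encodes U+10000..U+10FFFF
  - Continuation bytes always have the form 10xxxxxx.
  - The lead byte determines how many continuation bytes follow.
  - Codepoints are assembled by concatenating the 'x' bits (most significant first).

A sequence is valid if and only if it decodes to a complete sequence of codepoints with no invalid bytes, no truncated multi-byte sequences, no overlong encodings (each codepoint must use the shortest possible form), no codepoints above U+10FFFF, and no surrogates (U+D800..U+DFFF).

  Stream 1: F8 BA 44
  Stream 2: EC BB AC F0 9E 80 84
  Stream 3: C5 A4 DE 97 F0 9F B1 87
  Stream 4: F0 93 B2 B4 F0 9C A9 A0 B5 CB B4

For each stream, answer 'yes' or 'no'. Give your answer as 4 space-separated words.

Stream 1: error at byte offset 0. INVALID
Stream 2: decodes cleanly. VALID
Stream 3: decodes cleanly. VALID
Stream 4: error at byte offset 8. INVALID

Answer: no yes yes no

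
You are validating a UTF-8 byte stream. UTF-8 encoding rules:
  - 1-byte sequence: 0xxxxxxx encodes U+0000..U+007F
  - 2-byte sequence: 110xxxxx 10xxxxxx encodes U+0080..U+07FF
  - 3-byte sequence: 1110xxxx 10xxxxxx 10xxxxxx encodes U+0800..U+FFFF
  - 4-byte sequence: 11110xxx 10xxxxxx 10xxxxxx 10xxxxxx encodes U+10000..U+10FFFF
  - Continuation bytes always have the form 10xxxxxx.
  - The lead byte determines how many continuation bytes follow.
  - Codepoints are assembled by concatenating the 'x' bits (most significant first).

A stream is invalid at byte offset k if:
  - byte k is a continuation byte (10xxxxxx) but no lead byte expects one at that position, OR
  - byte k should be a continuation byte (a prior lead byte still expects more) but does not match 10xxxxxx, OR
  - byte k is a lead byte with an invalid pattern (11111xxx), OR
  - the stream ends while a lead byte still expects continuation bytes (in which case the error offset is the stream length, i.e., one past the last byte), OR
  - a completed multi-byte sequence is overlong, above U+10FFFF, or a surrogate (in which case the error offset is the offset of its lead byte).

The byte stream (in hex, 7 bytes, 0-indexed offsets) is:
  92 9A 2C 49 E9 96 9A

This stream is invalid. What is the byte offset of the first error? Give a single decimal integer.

Answer: 0

Derivation:
Byte[0]=92: INVALID lead byte (not 0xxx/110x/1110/11110)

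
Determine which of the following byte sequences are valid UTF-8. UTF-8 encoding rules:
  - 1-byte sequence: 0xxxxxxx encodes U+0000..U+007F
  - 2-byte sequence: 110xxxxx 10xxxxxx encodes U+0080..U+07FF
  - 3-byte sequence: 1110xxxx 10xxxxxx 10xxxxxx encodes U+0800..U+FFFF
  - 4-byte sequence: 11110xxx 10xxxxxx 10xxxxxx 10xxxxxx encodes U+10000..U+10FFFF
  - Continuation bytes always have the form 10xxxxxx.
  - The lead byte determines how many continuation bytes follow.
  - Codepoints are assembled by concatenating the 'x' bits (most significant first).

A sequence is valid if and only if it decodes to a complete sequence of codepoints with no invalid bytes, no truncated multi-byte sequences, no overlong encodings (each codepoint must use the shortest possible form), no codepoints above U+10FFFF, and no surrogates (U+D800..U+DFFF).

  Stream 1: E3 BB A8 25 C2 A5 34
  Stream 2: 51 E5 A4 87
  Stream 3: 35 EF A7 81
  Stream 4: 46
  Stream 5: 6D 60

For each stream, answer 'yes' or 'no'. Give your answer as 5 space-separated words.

Answer: yes yes yes yes yes

Derivation:
Stream 1: decodes cleanly. VALID
Stream 2: decodes cleanly. VALID
Stream 3: decodes cleanly. VALID
Stream 4: decodes cleanly. VALID
Stream 5: decodes cleanly. VALID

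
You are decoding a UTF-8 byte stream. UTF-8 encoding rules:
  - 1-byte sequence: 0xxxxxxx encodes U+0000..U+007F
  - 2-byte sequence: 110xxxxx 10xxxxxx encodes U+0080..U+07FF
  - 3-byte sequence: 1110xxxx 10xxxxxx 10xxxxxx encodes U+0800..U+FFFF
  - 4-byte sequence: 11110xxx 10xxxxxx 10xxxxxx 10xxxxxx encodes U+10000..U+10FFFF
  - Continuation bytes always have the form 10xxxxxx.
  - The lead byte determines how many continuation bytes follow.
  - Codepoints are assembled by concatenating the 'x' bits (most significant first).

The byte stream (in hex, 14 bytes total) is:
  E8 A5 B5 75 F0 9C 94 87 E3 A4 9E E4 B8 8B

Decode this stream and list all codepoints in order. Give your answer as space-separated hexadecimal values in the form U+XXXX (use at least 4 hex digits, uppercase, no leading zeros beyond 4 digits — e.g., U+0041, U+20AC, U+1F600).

Byte[0]=E8: 3-byte lead, need 2 cont bytes. acc=0x8
Byte[1]=A5: continuation. acc=(acc<<6)|0x25=0x225
Byte[2]=B5: continuation. acc=(acc<<6)|0x35=0x8975
Completed: cp=U+8975 (starts at byte 0)
Byte[3]=75: 1-byte ASCII. cp=U+0075
Byte[4]=F0: 4-byte lead, need 3 cont bytes. acc=0x0
Byte[5]=9C: continuation. acc=(acc<<6)|0x1C=0x1C
Byte[6]=94: continuation. acc=(acc<<6)|0x14=0x714
Byte[7]=87: continuation. acc=(acc<<6)|0x07=0x1C507
Completed: cp=U+1C507 (starts at byte 4)
Byte[8]=E3: 3-byte lead, need 2 cont bytes. acc=0x3
Byte[9]=A4: continuation. acc=(acc<<6)|0x24=0xE4
Byte[10]=9E: continuation. acc=(acc<<6)|0x1E=0x391E
Completed: cp=U+391E (starts at byte 8)
Byte[11]=E4: 3-byte lead, need 2 cont bytes. acc=0x4
Byte[12]=B8: continuation. acc=(acc<<6)|0x38=0x138
Byte[13]=8B: continuation. acc=(acc<<6)|0x0B=0x4E0B
Completed: cp=U+4E0B (starts at byte 11)

Answer: U+8975 U+0075 U+1C507 U+391E U+4E0B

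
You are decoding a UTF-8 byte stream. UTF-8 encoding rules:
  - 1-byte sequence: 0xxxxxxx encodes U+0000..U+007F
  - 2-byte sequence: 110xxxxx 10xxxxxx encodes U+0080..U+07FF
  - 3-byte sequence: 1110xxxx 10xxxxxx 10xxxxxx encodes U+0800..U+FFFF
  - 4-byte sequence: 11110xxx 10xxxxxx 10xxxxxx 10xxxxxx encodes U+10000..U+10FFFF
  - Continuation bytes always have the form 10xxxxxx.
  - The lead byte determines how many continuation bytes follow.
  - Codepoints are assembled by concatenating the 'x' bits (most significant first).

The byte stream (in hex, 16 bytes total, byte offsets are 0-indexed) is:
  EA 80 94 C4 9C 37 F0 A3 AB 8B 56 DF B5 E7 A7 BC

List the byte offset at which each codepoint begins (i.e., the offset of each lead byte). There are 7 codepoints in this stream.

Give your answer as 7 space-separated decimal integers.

Answer: 0 3 5 6 10 11 13

Derivation:
Byte[0]=EA: 3-byte lead, need 2 cont bytes. acc=0xA
Byte[1]=80: continuation. acc=(acc<<6)|0x00=0x280
Byte[2]=94: continuation. acc=(acc<<6)|0x14=0xA014
Completed: cp=U+A014 (starts at byte 0)
Byte[3]=C4: 2-byte lead, need 1 cont bytes. acc=0x4
Byte[4]=9C: continuation. acc=(acc<<6)|0x1C=0x11C
Completed: cp=U+011C (starts at byte 3)
Byte[5]=37: 1-byte ASCII. cp=U+0037
Byte[6]=F0: 4-byte lead, need 3 cont bytes. acc=0x0
Byte[7]=A3: continuation. acc=(acc<<6)|0x23=0x23
Byte[8]=AB: continuation. acc=(acc<<6)|0x2B=0x8EB
Byte[9]=8B: continuation. acc=(acc<<6)|0x0B=0x23ACB
Completed: cp=U+23ACB (starts at byte 6)
Byte[10]=56: 1-byte ASCII. cp=U+0056
Byte[11]=DF: 2-byte lead, need 1 cont bytes. acc=0x1F
Byte[12]=B5: continuation. acc=(acc<<6)|0x35=0x7F5
Completed: cp=U+07F5 (starts at byte 11)
Byte[13]=E7: 3-byte lead, need 2 cont bytes. acc=0x7
Byte[14]=A7: continuation. acc=(acc<<6)|0x27=0x1E7
Byte[15]=BC: continuation. acc=(acc<<6)|0x3C=0x79FC
Completed: cp=U+79FC (starts at byte 13)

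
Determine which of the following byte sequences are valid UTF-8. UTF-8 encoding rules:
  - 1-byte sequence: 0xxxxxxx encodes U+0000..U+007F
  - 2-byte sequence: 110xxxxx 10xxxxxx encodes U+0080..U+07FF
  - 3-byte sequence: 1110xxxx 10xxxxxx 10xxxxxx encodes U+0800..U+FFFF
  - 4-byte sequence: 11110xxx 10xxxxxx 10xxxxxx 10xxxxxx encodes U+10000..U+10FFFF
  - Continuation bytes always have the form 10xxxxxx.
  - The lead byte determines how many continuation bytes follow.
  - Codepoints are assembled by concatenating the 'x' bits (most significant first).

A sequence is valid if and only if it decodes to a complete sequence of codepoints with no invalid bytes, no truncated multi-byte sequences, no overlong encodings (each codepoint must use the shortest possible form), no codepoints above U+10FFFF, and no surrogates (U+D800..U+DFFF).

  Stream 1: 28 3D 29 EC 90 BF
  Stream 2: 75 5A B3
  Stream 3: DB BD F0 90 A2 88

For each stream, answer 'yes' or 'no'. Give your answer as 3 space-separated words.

Answer: yes no yes

Derivation:
Stream 1: decodes cleanly. VALID
Stream 2: error at byte offset 2. INVALID
Stream 3: decodes cleanly. VALID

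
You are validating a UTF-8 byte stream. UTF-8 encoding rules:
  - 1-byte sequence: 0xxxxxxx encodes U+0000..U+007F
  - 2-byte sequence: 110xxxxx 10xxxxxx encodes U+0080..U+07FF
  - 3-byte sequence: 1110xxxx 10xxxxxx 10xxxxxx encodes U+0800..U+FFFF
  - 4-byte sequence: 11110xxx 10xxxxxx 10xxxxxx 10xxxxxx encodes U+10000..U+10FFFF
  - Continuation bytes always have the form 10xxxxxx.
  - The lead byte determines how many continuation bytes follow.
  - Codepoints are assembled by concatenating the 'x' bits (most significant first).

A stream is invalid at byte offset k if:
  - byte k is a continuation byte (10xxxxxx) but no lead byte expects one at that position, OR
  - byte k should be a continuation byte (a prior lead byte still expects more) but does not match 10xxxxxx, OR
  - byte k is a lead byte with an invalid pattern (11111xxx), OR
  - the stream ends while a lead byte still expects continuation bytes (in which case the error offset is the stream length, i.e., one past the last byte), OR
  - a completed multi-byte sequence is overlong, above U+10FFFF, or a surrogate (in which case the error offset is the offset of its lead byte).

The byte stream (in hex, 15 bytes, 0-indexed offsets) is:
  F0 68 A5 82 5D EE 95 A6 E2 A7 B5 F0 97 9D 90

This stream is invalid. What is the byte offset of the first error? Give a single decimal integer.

Answer: 1

Derivation:
Byte[0]=F0: 4-byte lead, need 3 cont bytes. acc=0x0
Byte[1]=68: expected 10xxxxxx continuation. INVALID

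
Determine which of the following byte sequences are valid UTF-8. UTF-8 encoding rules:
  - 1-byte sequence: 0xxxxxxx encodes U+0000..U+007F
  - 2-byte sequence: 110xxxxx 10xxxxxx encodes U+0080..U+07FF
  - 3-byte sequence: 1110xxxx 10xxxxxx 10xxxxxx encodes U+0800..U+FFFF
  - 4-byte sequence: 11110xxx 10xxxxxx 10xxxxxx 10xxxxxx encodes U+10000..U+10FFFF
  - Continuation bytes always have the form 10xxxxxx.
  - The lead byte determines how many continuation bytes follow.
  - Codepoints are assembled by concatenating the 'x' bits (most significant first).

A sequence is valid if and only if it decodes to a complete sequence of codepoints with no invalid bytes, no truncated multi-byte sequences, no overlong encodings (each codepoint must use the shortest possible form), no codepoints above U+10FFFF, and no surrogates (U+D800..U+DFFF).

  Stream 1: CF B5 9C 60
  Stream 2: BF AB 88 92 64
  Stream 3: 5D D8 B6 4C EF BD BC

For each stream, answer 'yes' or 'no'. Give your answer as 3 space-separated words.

Answer: no no yes

Derivation:
Stream 1: error at byte offset 2. INVALID
Stream 2: error at byte offset 0. INVALID
Stream 3: decodes cleanly. VALID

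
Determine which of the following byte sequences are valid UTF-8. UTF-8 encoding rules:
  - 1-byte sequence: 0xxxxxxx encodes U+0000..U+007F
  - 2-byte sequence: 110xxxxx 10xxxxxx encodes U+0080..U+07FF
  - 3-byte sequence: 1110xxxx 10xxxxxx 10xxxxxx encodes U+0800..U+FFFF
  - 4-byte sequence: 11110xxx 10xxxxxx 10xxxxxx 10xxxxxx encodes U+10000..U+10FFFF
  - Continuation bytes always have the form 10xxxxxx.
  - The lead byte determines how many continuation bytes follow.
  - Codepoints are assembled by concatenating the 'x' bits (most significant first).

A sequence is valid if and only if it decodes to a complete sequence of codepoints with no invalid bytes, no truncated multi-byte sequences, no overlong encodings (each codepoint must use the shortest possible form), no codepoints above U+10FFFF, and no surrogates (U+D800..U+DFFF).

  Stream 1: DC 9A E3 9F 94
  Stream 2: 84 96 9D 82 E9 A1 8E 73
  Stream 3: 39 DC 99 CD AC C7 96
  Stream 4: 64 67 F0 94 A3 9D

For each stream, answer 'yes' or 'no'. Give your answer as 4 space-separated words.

Stream 1: decodes cleanly. VALID
Stream 2: error at byte offset 0. INVALID
Stream 3: decodes cleanly. VALID
Stream 4: decodes cleanly. VALID

Answer: yes no yes yes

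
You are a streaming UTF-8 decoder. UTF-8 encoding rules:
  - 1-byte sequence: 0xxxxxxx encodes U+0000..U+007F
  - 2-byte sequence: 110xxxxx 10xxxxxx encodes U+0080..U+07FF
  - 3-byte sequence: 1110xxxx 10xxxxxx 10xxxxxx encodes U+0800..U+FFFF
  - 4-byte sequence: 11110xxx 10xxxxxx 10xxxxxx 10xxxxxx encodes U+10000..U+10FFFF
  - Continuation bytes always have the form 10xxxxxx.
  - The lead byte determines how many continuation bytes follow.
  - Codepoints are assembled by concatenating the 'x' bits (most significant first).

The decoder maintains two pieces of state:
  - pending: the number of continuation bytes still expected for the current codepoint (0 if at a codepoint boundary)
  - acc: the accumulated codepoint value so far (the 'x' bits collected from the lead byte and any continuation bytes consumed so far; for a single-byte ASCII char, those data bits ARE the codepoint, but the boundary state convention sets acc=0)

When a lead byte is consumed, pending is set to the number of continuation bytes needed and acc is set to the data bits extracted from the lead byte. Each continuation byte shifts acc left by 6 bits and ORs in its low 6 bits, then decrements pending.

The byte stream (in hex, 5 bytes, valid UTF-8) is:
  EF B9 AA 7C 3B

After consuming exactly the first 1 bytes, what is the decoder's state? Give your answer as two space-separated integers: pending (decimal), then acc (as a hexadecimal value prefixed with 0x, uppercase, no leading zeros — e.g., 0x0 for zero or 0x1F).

Answer: 2 0xF

Derivation:
Byte[0]=EF: 3-byte lead. pending=2, acc=0xF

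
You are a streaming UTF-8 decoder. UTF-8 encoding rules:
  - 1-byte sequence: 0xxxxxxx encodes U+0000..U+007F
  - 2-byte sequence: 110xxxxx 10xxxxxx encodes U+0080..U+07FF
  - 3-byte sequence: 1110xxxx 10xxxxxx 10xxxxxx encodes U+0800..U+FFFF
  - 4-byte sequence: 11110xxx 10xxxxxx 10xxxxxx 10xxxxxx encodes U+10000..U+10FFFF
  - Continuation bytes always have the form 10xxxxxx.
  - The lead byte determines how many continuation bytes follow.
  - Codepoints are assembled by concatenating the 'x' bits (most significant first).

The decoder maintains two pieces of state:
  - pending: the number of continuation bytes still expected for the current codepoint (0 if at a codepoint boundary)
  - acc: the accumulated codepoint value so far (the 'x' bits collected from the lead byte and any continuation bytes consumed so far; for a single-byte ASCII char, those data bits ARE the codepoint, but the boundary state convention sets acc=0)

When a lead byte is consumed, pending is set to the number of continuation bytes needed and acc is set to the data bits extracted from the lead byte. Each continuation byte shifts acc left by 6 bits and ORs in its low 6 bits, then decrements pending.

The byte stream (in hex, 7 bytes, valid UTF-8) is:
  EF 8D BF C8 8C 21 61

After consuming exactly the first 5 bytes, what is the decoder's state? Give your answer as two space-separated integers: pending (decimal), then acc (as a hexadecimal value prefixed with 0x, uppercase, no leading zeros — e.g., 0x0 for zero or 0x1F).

Byte[0]=EF: 3-byte lead. pending=2, acc=0xF
Byte[1]=8D: continuation. acc=(acc<<6)|0x0D=0x3CD, pending=1
Byte[2]=BF: continuation. acc=(acc<<6)|0x3F=0xF37F, pending=0
Byte[3]=C8: 2-byte lead. pending=1, acc=0x8
Byte[4]=8C: continuation. acc=(acc<<6)|0x0C=0x20C, pending=0

Answer: 0 0x20C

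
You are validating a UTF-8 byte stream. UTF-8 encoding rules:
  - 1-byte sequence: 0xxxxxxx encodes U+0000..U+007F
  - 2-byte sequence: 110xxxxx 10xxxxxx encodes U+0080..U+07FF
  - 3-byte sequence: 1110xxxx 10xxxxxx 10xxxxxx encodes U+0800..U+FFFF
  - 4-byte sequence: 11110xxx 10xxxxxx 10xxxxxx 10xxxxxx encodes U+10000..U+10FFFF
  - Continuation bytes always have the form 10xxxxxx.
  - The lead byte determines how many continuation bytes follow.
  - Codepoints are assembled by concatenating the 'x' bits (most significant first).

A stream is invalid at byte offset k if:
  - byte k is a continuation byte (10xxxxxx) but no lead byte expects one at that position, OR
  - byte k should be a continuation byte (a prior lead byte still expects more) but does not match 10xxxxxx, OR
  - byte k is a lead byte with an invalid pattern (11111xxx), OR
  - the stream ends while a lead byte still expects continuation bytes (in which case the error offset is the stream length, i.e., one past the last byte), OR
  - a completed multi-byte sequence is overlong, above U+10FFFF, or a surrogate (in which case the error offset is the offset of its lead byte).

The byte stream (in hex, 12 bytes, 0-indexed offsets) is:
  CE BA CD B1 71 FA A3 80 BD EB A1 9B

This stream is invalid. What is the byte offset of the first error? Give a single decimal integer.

Byte[0]=CE: 2-byte lead, need 1 cont bytes. acc=0xE
Byte[1]=BA: continuation. acc=(acc<<6)|0x3A=0x3BA
Completed: cp=U+03BA (starts at byte 0)
Byte[2]=CD: 2-byte lead, need 1 cont bytes. acc=0xD
Byte[3]=B1: continuation. acc=(acc<<6)|0x31=0x371
Completed: cp=U+0371 (starts at byte 2)
Byte[4]=71: 1-byte ASCII. cp=U+0071
Byte[5]=FA: INVALID lead byte (not 0xxx/110x/1110/11110)

Answer: 5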